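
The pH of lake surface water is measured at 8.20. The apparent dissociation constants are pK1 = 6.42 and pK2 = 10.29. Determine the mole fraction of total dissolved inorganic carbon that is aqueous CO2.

α₀ = 1 / (1 + K1/[H⁺] + K1K2/[H⁺]²) = 1 / (1 + 10^+1.78 + 10^-0.31)
   = 1 / (1 + 60.256 + 0.48978) = 1/61.746 = 0.01620

α₀ = 0.0162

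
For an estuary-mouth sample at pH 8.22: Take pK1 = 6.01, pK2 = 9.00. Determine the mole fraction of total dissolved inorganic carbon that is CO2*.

α₀ = 1 / (1 + K1/[H⁺] + K1K2/[H⁺]²) = 1 / (1 + 10^+2.21 + 10^+1.43)
   = 1 / (1 + 162.18 + 26.915) = 1/190.10 = 0.005260

α₀ = 0.00526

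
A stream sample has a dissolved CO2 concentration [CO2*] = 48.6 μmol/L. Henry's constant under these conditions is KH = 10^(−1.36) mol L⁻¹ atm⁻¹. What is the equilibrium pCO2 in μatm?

KH = 10^(−1.36) = 4.365×10^-2 mol L⁻¹ atm⁻¹
pCO2 = [CO2*]/KH = 48.6×10^-6 / 4.365×10^-2 = 1.11×10^-3 atm = 1110 μatm

pCO2 = 1110 μatm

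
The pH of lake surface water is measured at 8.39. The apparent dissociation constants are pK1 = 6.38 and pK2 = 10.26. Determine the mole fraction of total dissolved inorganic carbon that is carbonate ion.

α₂ = 0.0132

α₂ = 1 / (1 + [H⁺]/K2 + [H⁺]²/(K1K2)) = 1 / (1 + 10^+1.87 + 10^-0.14)
   = 1 / (1 + 74.131 + 0.72444) = 1/75.855 = 0.01318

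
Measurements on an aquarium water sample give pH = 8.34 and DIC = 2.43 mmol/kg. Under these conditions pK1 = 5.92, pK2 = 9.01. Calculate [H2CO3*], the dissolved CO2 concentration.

[CO2*] = 7.59 μmol/kg

α₀ = 1 / (1 + K1/[H⁺] + K1K2/[H⁺]²) = 1 / (1 + 10^+2.42 + 10^+1.75)
   = 1 / (1 + 263.03 + 56.234) = 1/320.26 = 0.003122
[CO2*] = α₀ × DIC = 0.003122 × 2.43 = 0.00759 mmol/kg = 7.59 μmol/kg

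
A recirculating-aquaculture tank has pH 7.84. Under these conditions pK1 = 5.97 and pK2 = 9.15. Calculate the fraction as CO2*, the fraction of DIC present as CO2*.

α₀ = 1 / (1 + K1/[H⁺] + K1K2/[H⁺]²) = 1 / (1 + 10^+1.87 + 10^+0.56)
   = 1 / (1 + 74.131 + 3.6308) = 1/78.762 = 0.01270

α₀ = 0.0127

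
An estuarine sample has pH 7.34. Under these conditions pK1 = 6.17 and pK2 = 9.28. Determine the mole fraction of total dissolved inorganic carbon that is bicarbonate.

α₁ = 1 / (1 + [H⁺]/K1 + K2/[H⁺]) = 1 / (1 + 10^-1.17 + 10^-1.94)
   = 1 / (1 + 0.067608 + 0.011482) = 1/1.0791 = 0.9267

α₁ = 0.927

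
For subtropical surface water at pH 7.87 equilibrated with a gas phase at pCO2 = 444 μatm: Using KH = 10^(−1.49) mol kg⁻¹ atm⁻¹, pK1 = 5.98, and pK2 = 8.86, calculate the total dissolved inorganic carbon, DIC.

DIC = 1.24 mmol/kg

[CO2*] = KH · pCO2 = 10^(−1.49) × 444×10^-6 = 1.437×10^-5 mol/kg
α₀ = 1/(1 + K1/[H⁺] + K1K2/[H⁺]²) = 1/(1 + 10^+1.89 + 10^+0.90) = 0.01155
DIC = [CO2*]/α₀ = 1.437×10^-5 / 0.01155 = 1.24 mmol/kg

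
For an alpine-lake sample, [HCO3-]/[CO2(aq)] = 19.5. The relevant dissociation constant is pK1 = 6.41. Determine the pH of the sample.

From K1 = [H⁺][HCO3-]/[CO2(aq)]:  pH = pK1 + log₁₀([HCO3-]/[CO2(aq)])
log₁₀(19.5) = +1.290
pH = 6.41 + (+1.290) = 7.70

pH = 7.70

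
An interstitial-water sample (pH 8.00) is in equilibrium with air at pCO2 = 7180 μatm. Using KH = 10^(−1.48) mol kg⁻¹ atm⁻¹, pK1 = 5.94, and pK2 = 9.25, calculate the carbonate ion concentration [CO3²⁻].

[CO3²⁻] = 1.54 mmol/kg

[CO2*] = KH · pCO2 = 10^(−1.48) × 7180×10^-6 = 2.378×10^-4 mol/kg
α₀ = 1/(1 + K1/[H⁺] + K1K2/[H⁺]²) = 1/(1 + 10^+2.06 + 10^+0.81) = 0.008178
DIC = [CO2*]/α₀ = 2.378×10^-4 / 0.008178 = 29.07 mmol/kg
[CO3²⁻] = α₂·DIC; α₂ = 0.05280, so [CO3²⁻] = 0.05280 × 29.07 = 1.54 mmol/kg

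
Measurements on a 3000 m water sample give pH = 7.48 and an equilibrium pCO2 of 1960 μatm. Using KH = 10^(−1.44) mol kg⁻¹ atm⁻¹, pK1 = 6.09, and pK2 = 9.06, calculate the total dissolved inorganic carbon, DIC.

DIC = 1.86 mmol/kg

[CO2*] = KH · pCO2 = 10^(−1.44) × 1960×10^-6 = 7.116×10^-5 mol/kg
α₀ = 1/(1 + K1/[H⁺] + K1K2/[H⁺]²) = 1/(1 + 10^+1.39 + 10^-0.19) = 0.03818
DIC = [CO2*]/α₀ = 7.116×10^-5 / 0.03818 = 1.86 mmol/kg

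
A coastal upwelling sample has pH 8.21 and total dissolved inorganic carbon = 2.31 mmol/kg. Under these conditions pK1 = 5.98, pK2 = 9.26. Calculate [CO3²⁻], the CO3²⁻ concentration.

[CO3²⁻] = 0.188 mmol/kg

α₂ = 1 / (1 + [H⁺]/K2 + [H⁺]²/(K1K2)) = 1 / (1 + 10^+1.05 + 10^-1.18)
   = 1 / (1 + 11.220 + 0.066069) = 1/12.286 = 0.08139
[CO3²⁻] = α₂ × DIC = 0.08139 × 2.31 = 0.188 mmol/kg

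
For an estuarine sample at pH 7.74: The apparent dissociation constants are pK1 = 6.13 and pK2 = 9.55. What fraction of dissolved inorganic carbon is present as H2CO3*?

α₀ = 0.0236

α₀ = 1 / (1 + K1/[H⁺] + K1K2/[H⁺]²) = 1 / (1 + 10^+1.61 + 10^-0.20)
   = 1 / (1 + 40.738 + 0.63096) = 1/42.369 = 0.02360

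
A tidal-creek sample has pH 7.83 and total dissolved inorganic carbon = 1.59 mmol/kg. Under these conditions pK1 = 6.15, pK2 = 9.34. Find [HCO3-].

[HCO3⁻] = 1.51 mmol/kg

α₁ = 1 / (1 + [H⁺]/K1 + K2/[H⁺]) = 1 / (1 + 10^-1.68 + 10^-1.51)
   = 1 / (1 + 0.020893 + 0.030903) = 1/1.0518 = 0.9508
[HCO3⁻] = α₁ × DIC = 0.9508 × 1.59 = 1.51 mmol/kg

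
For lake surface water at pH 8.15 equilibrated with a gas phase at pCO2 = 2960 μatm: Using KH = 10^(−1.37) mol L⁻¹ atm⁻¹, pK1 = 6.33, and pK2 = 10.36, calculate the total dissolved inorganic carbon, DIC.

DIC = 8.52 mmol/L

[CO2*] = KH · pCO2 = 10^(−1.37) × 2960×10^-6 = 1.263×10^-4 mol/L
α₀ = 1/(1 + K1/[H⁺] + K1K2/[H⁺]²) = 1/(1 + 10^+1.82 + 10^-0.39) = 0.01482
DIC = [CO2*]/α₀ = 1.263×10^-4 / 0.01482 = 8.52 mmol/L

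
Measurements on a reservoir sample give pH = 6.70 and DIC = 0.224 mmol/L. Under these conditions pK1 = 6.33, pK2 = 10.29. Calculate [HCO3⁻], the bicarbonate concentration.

α₁ = 1 / (1 + [H⁺]/K1 + K2/[H⁺]) = 1 / (1 + 10^-0.37 + 10^-3.59)
   = 1 / (1 + 0.42658 + 0.00025704) = 1/1.4268 = 0.7009
[HCO3⁻] = α₁ × DIC = 0.7009 × 0.224 = 0.157 mmol/L

[HCO3⁻] = 0.157 mmol/L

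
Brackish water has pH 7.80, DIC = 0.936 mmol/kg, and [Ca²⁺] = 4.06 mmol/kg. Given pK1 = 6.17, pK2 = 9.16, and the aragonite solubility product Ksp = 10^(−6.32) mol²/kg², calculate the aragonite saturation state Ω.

Ω = 0.325

α₂ = 1 / (1 + [H⁺]/K2 + [H⁺]²/(K1K2)) = 1 / (1 + 10^+1.36 + 10^-0.27)
   = 1 / (1 + 22.909 + 0.53703) = 1/24.446 = 0.04091
[CO3²⁻] = α₂ × DIC = 0.04091 × 0.936 = 0.03829 mmol/kg
Ksp = 10^(−6.32) = 4.786×10^-7
Ω = [Ca²⁺][CO3²⁻]/Ksp = (4.06×10^-3)(3.829×10^-5) / 4.786×10^-7 = 0.325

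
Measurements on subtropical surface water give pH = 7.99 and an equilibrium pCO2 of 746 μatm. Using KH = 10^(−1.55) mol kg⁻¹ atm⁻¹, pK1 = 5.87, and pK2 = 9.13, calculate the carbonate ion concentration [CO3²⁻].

[CO2*] = KH · pCO2 = 10^(−1.55) × 746×10^-6 = 2.103×10^-5 mol/kg
α₀ = 1/(1 + K1/[H⁺] + K1K2/[H⁺]²) = 1/(1 + 10^+2.12 + 10^+0.98) = 0.007024
DIC = [CO2*]/α₀ = 2.103×10^-5 / 0.007024 = 2.993 mmol/kg
[CO3²⁻] = α₂·DIC; α₂ = 0.06708, so [CO3²⁻] = 0.06708 × 2.993 = 0.201 mmol/kg

[CO3²⁻] = 0.201 mmol/kg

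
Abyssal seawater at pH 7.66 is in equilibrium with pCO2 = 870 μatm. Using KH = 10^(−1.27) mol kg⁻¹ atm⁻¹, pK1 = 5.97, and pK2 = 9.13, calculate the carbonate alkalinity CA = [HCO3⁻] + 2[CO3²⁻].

[CO2*] = KH · pCO2 = 10^(−1.27) × 870×10^-6 = 4.672×10^-5 mol/kg
α₀ = 1/(1 + K1/[H⁺] + K1K2/[H⁺]²) = 1/(1 + 10^+1.69 + 10^+0.22) = 0.01937
DIC = [CO2*]/α₀ = 4.672×10^-5 / 0.01937 = 2.413 mmol/kg
CA = (α₁ + 2α₂)·DIC = (0.9485 + 2×0.03214) × 2.413 = 2.44 mmol/kg

CA = 2.44 mmol/kg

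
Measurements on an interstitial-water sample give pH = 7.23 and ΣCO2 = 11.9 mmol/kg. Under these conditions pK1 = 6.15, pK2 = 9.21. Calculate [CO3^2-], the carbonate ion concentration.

α₂ = 1 / (1 + [H⁺]/K2 + [H⁺]²/(K1K2)) = 1 / (1 + 10^+1.98 + 10^+0.90)
   = 1 / (1 + 95.499 + 7.9433) = 1/104.44 = 0.009575
[CO3²⁻] = α₂ × DIC = 0.009575 × 11.9 = 0.114 mmol/kg

[CO3²⁻] = 0.114 mmol/kg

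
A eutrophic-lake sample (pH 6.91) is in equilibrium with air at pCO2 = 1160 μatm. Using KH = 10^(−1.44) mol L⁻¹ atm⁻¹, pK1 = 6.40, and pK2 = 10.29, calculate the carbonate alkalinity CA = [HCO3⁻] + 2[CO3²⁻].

[CO2*] = KH · pCO2 = 10^(−1.44) × 1160×10^-6 = 4.212×10^-5 mol/L
α₀ = 1/(1 + K1/[H⁺] + K1K2/[H⁺]²) = 1/(1 + 10^+0.51 + 10^-2.87) = 0.2360
DIC = [CO2*]/α₀ = 4.212×10^-5 / 0.2360 = 0.1785 mmol/L
CA = (α₁ + 2α₂)·DIC = (0.7637 + 2×0.0003184) × 0.1785 = 0.136 mmol/L

CA = 0.136 mmol/L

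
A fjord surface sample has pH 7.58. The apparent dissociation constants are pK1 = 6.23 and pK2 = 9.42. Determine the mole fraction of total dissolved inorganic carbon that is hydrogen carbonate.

α₁ = 0.944

α₁ = 1 / (1 + [H⁺]/K1 + K2/[H⁺]) = 1 / (1 + 10^-1.35 + 10^-1.84)
   = 1 / (1 + 0.044668 + 0.014454) = 1/1.0591 = 0.9442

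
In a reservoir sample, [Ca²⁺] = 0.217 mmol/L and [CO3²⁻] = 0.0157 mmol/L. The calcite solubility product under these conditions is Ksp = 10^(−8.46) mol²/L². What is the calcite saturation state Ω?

Ksp = 10^(−8.46) = 3.467×10^-9
Ω = [Ca²⁺][CO3²⁻]/Ksp = (0.217×10^-3)(0.0157×10^-3) / 3.467×10^-9 = 0.983

Ω = 0.983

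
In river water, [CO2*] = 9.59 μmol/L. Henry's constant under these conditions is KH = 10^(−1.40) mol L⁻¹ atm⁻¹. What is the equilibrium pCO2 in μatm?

KH = 10^(−1.40) = 3.981×10^-2 mol L⁻¹ atm⁻¹
pCO2 = [CO2*]/KH = 9.59×10^-6 / 3.981×10^-2 = 2.41×10^-4 atm = 241 μatm

pCO2 = 241 μatm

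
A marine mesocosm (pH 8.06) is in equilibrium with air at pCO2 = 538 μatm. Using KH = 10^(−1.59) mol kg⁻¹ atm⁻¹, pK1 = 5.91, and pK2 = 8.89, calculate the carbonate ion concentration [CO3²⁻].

[CO3²⁻] = 0.289 mmol/kg

[CO2*] = KH · pCO2 = 10^(−1.59) × 538×10^-6 = 1.383×10^-5 mol/kg
α₀ = 1/(1 + K1/[H⁺] + K1K2/[H⁺]²) = 1/(1 + 10^+2.15 + 10^+1.32) = 0.006129
DIC = [CO2*]/α₀ = 1.383×10^-5 / 0.006129 = 2.256 mmol/kg
[CO3²⁻] = α₂·DIC; α₂ = 0.1281, so [CO3²⁻] = 0.1281 × 2.256 = 0.289 mmol/kg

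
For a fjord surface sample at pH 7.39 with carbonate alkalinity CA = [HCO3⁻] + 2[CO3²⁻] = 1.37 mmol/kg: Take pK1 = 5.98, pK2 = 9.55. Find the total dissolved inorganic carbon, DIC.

CA = [HCO3⁻] + 2[CO3²⁻] = (α₁ + 2α₂)·DIC
At pH 7.39: [H⁺]/K1 = 10^-1.41 = 0.038905, K2/[H⁺] = 10^-2.16 = 0.0069183
α₁ = 1/(1 + 0.038905 + 0.0069183) = 1/1.0458 = 0.9562; α₂ = α₁·K2/[H⁺] = 0.006615
α₁ + 2α₂ = 0.9694
DIC = CA / (α₁ + 2α₂) = 1.37 / 0.9694 = 1.41 mmol/kg

DIC = 1.41 mmol/kg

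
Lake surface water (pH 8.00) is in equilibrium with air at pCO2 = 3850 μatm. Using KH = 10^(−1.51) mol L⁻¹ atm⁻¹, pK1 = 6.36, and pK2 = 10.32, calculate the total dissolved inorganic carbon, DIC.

DIC = 5.34 mmol/L

[CO2*] = KH · pCO2 = 10^(−1.51) × 3850×10^-6 = 1.190×10^-4 mol/L
α₀ = 1/(1 + K1/[H⁺] + K1K2/[H⁺]²) = 1/(1 + 10^+1.64 + 10^-0.68) = 0.02229
DIC = [CO2*]/α₀ = 1.190×10^-4 / 0.02229 = 5.34 mmol/L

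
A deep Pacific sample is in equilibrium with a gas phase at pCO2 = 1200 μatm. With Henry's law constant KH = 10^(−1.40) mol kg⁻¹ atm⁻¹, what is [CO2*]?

KH = 10^(−1.40) = 3.981×10^-2 mol kg⁻¹ atm⁻¹
[CO2*] = KH · pCO2 = 3.981×10^-2 × 1200×10^-6 atm = 4.78×10^-5 mol/kg

[CO2*] = 47.8 μmol/kg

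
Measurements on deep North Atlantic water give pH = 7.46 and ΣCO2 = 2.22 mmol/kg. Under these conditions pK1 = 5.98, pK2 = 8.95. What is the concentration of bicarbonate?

α₁ = 1 / (1 + [H⁺]/K1 + K2/[H⁺]) = 1 / (1 + 10^-1.48 + 10^-1.49)
   = 1 / (1 + 0.033113 + 0.032359) = 1/1.0655 = 0.9386
[HCO3⁻] = α₁ × DIC = 0.9386 × 2.22 = 2.08 mmol/kg

[HCO3⁻] = 2.08 mmol/kg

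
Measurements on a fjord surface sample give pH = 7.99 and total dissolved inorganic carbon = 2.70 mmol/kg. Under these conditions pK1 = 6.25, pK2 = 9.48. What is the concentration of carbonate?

α₂ = 1 / (1 + [H⁺]/K2 + [H⁺]²/(K1K2)) = 1 / (1 + 10^+1.49 + 10^-0.25)
   = 1 / (1 + 30.903 + 0.56234) = 1/32.465 = 0.03080
[CO3²⁻] = α₂ × DIC = 0.03080 × 2.70 = 0.0832 mmol/kg

[CO3²⁻] = 0.0832 mmol/kg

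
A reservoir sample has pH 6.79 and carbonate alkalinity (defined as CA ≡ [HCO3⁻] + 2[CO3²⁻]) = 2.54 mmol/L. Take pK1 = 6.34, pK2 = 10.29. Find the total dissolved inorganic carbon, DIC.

CA = [HCO3⁻] + 2[CO3²⁻] = (α₁ + 2α₂)·DIC
At pH 6.79: [H⁺]/K1 = 10^-0.45 = 0.35481, K2/[H⁺] = 10^-3.50 = 0.00031623
α₁ = 1/(1 + 0.35481 + 0.00031623) = 1/1.3551 = 0.7379; α₂ = α₁·K2/[H⁺] = 0.0002334
α₁ + 2α₂ = 0.7384
DIC = CA / (α₁ + 2α₂) = 2.54 / 0.7384 = 3.44 mmol/L

DIC = 3.44 mmol/L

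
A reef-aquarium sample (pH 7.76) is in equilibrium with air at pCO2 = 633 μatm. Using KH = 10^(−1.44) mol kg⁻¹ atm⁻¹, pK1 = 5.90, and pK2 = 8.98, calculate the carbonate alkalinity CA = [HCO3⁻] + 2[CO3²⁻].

[CO2*] = KH · pCO2 = 10^(−1.44) × 633×10^-6 = 2.298×10^-5 mol/kg
α₀ = 1/(1 + K1/[H⁺] + K1K2/[H⁺]²) = 1/(1 + 10^+1.86 + 10^+0.64) = 0.01285
DIC = [CO2*]/α₀ = 2.298×10^-5 / 0.01285 = 1.788 mmol/kg
CA = (α₁ + 2α₂)·DIC = (0.9310 + 2×0.05610) × 1.788 = 1.87 mmol/kg

CA = 1.87 mmol/kg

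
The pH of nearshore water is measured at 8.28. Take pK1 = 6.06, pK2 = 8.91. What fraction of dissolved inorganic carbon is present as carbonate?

α₂ = 1 / (1 + [H⁺]/K2 + [H⁺]²/(K1K2)) = 1 / (1 + 10^+0.63 + 10^-1.59)
   = 1 / (1 + 4.2658 + 0.025704) = 1/5.2915 = 0.1890

α₂ = 0.189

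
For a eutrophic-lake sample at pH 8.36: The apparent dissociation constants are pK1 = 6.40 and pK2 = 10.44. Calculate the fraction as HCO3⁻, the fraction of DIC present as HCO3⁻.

α₁ = 1 / (1 + [H⁺]/K1 + K2/[H⁺]) = 1 / (1 + 10^-1.96 + 10^-2.08)
   = 1 / (1 + 0.010965 + 0.0083176) = 1/1.0193 = 0.9811

α₁ = 0.981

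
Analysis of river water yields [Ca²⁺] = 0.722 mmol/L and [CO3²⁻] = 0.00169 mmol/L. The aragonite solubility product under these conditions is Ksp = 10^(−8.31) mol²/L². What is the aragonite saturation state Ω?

Ksp = 10^(−8.31) = 4.898×10^-9
Ω = [Ca²⁺][CO3²⁻]/Ksp = (0.722×10^-3)(0.00169×10^-3) / 4.898×10^-9 = 0.249

Ω = 0.249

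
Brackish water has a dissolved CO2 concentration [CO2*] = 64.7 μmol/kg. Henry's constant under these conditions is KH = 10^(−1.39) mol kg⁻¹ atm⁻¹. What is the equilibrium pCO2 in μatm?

pCO2 = 1590 μatm

KH = 10^(−1.39) = 4.074×10^-2 mol kg⁻¹ atm⁻¹
pCO2 = [CO2*]/KH = 64.7×10^-6 / 4.074×10^-2 = 1.59×10^-3 atm = 1590 μatm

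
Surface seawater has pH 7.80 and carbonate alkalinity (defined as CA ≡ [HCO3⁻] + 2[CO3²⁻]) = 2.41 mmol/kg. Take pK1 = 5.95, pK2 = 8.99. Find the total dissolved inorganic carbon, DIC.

CA = [HCO3⁻] + 2[CO3²⁻] = (α₁ + 2α₂)·DIC
At pH 7.80: [H⁺]/K1 = 10^-1.85 = 0.014125, K2/[H⁺] = 10^-1.19 = 0.064565
α₁ = 1/(1 + 0.014125 + 0.064565) = 1/1.0787 = 0.9270; α₂ = α₁·K2/[H⁺] = 0.05986
α₁ + 2α₂ = 1.0468
DIC = CA / (α₁ + 2α₂) = 2.41 / 1.0468 = 2.30 mmol/kg

DIC = 2.30 mmol/kg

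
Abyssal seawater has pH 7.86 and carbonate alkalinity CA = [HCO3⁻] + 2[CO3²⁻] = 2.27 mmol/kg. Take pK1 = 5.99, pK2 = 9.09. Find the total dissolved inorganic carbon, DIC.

CA = [HCO3⁻] + 2[CO3²⁻] = (α₁ + 2α₂)·DIC
At pH 7.86: [H⁺]/K1 = 10^-1.87 = 0.013490, K2/[H⁺] = 10^-1.23 = 0.058884
α₁ = 1/(1 + 0.013490 + 0.058884) = 1/1.0724 = 0.9325; α₂ = α₁·K2/[H⁺] = 0.05491
α₁ + 2α₂ = 1.0423
DIC = CA / (α₁ + 2α₂) = 2.27 / 1.0423 = 2.18 mmol/kg

DIC = 2.18 mmol/kg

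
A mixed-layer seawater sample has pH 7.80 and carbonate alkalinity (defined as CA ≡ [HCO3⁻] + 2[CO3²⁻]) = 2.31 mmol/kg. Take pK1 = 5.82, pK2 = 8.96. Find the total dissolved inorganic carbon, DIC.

DIC = 2.19 mmol/kg

CA = [HCO3⁻] + 2[CO3²⁻] = (α₁ + 2α₂)·DIC
At pH 7.80: [H⁺]/K1 = 10^-1.98 = 0.010471, K2/[H⁺] = 10^-1.16 = 0.069183
α₁ = 1/(1 + 0.010471 + 0.069183) = 1/1.0797 = 0.9262; α₂ = α₁·K2/[H⁺] = 0.06408
α₁ + 2α₂ = 1.0544
DIC = CA / (α₁ + 2α₂) = 2.31 / 1.0544 = 2.19 mmol/kg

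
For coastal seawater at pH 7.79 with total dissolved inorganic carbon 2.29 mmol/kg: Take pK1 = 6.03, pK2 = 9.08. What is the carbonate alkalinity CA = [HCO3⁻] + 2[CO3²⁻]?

CA = [HCO3⁻] + 2[CO3²⁻] = (α₁ + 2α₂)·DIC
At pH 7.79: [H⁺]/K1 = 10^-1.76 = 0.017378, K2/[H⁺] = 10^-1.29 = 0.051286
α₁ = 1/(1 + 0.017378 + 0.051286) = 1/1.0687 = 0.9357; α₂ = α₁·K2/[H⁺] = 0.04799
α₁ + 2α₂ = 1.0317
CA = 1.0317 × 2.29 = 2.36 mmol/kg

CA = 2.36 mmol/kg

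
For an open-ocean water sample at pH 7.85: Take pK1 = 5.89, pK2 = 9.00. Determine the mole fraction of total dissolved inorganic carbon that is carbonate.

α₂ = 0.0654

α₂ = 1 / (1 + [H⁺]/K2 + [H⁺]²/(K1K2)) = 1 / (1 + 10^+1.15 + 10^-0.81)
   = 1 / (1 + 14.125 + 0.15488) = 1/15.280 = 0.06544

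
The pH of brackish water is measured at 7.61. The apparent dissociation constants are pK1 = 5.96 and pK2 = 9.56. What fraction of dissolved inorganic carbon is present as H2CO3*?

α₀ = 0.0217

α₀ = 1 / (1 + K1/[H⁺] + K1K2/[H⁺]²) = 1 / (1 + 10^+1.65 + 10^-0.30)
   = 1 / (1 + 44.668 + 0.50119) = 1/46.170 = 0.02166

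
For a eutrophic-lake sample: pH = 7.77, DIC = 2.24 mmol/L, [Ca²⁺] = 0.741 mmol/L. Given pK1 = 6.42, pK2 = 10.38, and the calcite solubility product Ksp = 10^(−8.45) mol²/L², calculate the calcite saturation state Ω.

Ω = 1.10

α₂ = 1 / (1 + [H⁺]/K2 + [H⁺]²/(K1K2)) = 1 / (1 + 10^+2.61 + 10^+1.26)
   = 1 / (1 + 407.38 + 18.197) = 1/426.58 = 0.002344
[CO3²⁻] = α₂ × DIC = 0.002344 × 2.24 = 0.005251 mmol/L = 5.251 μmol/L
Ksp = 10^(−8.45) = 3.548×10^-9
Ω = [Ca²⁺][CO3²⁻]/Ksp = (0.741×10^-3)(5.251×10^-6) / 3.548×10^-9 = 1.10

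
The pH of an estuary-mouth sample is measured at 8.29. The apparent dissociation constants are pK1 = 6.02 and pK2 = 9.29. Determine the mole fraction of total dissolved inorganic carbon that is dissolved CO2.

α₀ = 1 / (1 + K1/[H⁺] + K1K2/[H⁺]²) = 1 / (1 + 10^+2.27 + 10^+1.27)
   = 1 / (1 + 186.21 + 18.621) = 1/205.83 = 0.004858

α₀ = 0.00486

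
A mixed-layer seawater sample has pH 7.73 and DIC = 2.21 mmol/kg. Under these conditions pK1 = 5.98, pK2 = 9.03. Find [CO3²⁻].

[CO3²⁻] = 0.104 mmol/kg

α₂ = 1 / (1 + [H⁺]/K2 + [H⁺]²/(K1K2)) = 1 / (1 + 10^+1.30 + 10^-0.45)
   = 1 / (1 + 19.953 + 0.35481) = 1/21.307 = 0.04693
[CO3²⁻] = α₂ × DIC = 0.04693 × 2.21 = 0.104 mmol/kg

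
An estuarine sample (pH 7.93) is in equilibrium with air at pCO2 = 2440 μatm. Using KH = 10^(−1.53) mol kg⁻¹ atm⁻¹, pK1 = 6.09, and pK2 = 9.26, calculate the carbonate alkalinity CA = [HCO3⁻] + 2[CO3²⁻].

CA = 5.45 mmol/kg

[CO2*] = KH · pCO2 = 10^(−1.53) × 2440×10^-6 = 7.201×10^-5 mol/kg
α₀ = 1/(1 + K1/[H⁺] + K1K2/[H⁺]²) = 1/(1 + 10^+1.84 + 10^+0.51) = 0.01362
DIC = [CO2*]/α₀ = 7.201×10^-5 / 0.01362 = 5.287 mmol/kg
CA = (α₁ + 2α₂)·DIC = (0.9423 + 2×0.04407) × 5.287 = 5.45 mmol/kg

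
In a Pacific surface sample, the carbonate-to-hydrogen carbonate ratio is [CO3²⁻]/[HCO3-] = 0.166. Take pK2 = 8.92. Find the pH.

pH = 8.14

From K2 = [H⁺][CO3²⁻]/[HCO3-]:  pH = pK2 + log₁₀([CO3²⁻]/[HCO3-])
log₁₀(0.166) = -0.780
pH = 8.92 + (-0.780) = 8.14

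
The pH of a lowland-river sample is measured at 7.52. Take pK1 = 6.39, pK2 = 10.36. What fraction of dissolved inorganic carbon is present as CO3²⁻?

α₂ = 0.00134

α₂ = 1 / (1 + [H⁺]/K2 + [H⁺]²/(K1K2)) = 1 / (1 + 10^+2.84 + 10^+1.71)
   = 1 / (1 + 691.83 + 51.286) = 1/744.12 = 0.001344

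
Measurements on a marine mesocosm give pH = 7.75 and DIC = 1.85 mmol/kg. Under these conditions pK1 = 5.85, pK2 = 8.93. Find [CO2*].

[CO2*] = 0.0216 mmol/kg

α₀ = 1 / (1 + K1/[H⁺] + K1K2/[H⁺]²) = 1 / (1 + 10^+1.90 + 10^+0.72)
   = 1 / (1 + 79.433 + 5.2481) = 1/85.681 = 0.01167
[CO2*] = α₀ × DIC = 0.01167 × 1.85 = 0.0216 mmol/kg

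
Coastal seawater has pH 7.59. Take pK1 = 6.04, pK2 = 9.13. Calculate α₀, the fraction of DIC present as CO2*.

α₀ = 0.0267

α₀ = 1 / (1 + K1/[H⁺] + K1K2/[H⁺]²) = 1 / (1 + 10^+1.55 + 10^+0.01)
   = 1 / (1 + 35.481 + 1.0233) = 1/37.505 = 0.02666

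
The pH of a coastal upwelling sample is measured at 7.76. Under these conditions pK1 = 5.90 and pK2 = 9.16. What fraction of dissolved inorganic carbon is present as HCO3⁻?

α₁ = 1 / (1 + [H⁺]/K1 + K2/[H⁺]) = 1 / (1 + 10^-1.86 + 10^-1.40)
   = 1 / (1 + 0.013804 + 0.039811) = 1/1.0536 = 0.9491

α₁ = 0.949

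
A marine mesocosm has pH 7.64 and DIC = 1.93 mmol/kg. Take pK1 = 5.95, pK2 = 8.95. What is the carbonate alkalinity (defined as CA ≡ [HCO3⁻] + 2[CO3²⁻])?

CA = 1.98 mmol/kg

CA = [HCO3⁻] + 2[CO3²⁻] = (α₁ + 2α₂)·DIC
At pH 7.64: [H⁺]/K1 = 10^-1.69 = 0.020417, K2/[H⁺] = 10^-1.31 = 0.048978
α₁ = 1/(1 + 0.020417 + 0.048978) = 1/1.0694 = 0.9351; α₂ = α₁·K2/[H⁺] = 0.04580
α₁ + 2α₂ = 1.0267
CA = 1.0267 × 1.93 = 1.98 mmol/kg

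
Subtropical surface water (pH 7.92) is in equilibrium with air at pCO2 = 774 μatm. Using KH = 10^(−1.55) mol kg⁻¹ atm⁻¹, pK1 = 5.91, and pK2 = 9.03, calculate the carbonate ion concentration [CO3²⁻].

[CO3²⁻] = 0.173 mmol/kg

[CO2*] = KH · pCO2 = 10^(−1.55) × 774×10^-6 = 2.181×10^-5 mol/kg
α₀ = 1/(1 + K1/[H⁺] + K1K2/[H⁺]²) = 1/(1 + 10^+2.01 + 10^+0.90) = 0.008987
DIC = [CO2*]/α₀ = 2.181×10^-5 / 0.008987 = 2.427 mmol/kg
[CO3²⁻] = α₂·DIC; α₂ = 0.07139, so [CO3²⁻] = 0.07139 × 2.427 = 0.173 mmol/kg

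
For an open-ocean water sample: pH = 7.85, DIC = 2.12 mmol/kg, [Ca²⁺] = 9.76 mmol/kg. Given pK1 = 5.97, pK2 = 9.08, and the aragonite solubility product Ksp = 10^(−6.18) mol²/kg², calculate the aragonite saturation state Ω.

Ω = 1.72

α₂ = 1 / (1 + [H⁺]/K2 + [H⁺]²/(K1K2)) = 1 / (1 + 10^+1.23 + 10^-0.65)
   = 1 / (1 + 16.982 + 0.22387) = 1/18.206 = 0.05493
[CO3²⁻] = α₂ × DIC = 0.05493 × 2.12 = 0.1164 mmol/kg
Ksp = 10^(−6.18) = 6.607×10^-7
Ω = [Ca²⁺][CO3²⁻]/Ksp = (9.76×10^-3)(1.164×10^-4) / 6.607×10^-7 = 1.72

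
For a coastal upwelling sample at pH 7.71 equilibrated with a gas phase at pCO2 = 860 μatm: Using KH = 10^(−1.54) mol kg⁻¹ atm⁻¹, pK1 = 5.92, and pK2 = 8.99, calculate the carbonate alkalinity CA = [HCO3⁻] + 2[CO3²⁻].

[CO2*] = KH · pCO2 = 10^(−1.54) × 860×10^-6 = 2.480×10^-5 mol/kg
α₀ = 1/(1 + K1/[H⁺] + K1K2/[H⁺]²) = 1/(1 + 10^+1.79 + 10^+0.51) = 0.01518
DIC = [CO2*]/α₀ = 2.480×10^-5 / 0.01518 = 1.634 mmol/kg
CA = (α₁ + 2α₂)·DIC = (0.9357 + 2×0.04911) × 1.634 = 1.69 mmol/kg

CA = 1.69 mmol/kg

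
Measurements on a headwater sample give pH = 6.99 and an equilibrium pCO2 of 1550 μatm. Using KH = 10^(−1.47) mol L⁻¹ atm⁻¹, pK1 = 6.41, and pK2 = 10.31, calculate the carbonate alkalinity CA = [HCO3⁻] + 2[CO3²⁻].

CA = 0.200 mmol/L

[CO2*] = KH · pCO2 = 10^(−1.47) × 1550×10^-6 = 5.252×10^-5 mol/L
α₀ = 1/(1 + K1/[H⁺] + K1K2/[H⁺]²) = 1/(1 + 10^+0.58 + 10^-2.74) = 0.2082
DIC = [CO2*]/α₀ = 5.252×10^-5 / 0.2082 = 0.2523 mmol/L
CA = (α₁ + 2α₂)·DIC = (0.7914 + 2×0.0003788) × 0.2523 = 0.200 mmol/L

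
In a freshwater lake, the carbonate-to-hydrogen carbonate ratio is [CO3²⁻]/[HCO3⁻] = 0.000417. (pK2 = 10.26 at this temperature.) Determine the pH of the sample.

From K2 = [H⁺][CO3²⁻]/[HCO3⁻]:  pH = pK2 + log₁₀([CO3²⁻]/[HCO3⁻])
log₁₀(0.000417) = -3.380
pH = 10.26 + (-3.380) = 6.88

pH = 6.88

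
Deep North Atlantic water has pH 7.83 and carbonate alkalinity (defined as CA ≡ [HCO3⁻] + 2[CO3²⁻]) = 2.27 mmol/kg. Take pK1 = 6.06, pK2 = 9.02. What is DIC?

CA = [HCO3⁻] + 2[CO3²⁻] = (α₁ + 2α₂)·DIC
At pH 7.83: [H⁺]/K1 = 10^-1.77 = 0.016982, K2/[H⁺] = 10^-1.19 = 0.064565
α₁ = 1/(1 + 0.016982 + 0.064565) = 1/1.0815 = 0.9246; α₂ = α₁·K2/[H⁺] = 0.05970
α₁ + 2α₂ = 1.0440
DIC = CA / (α₁ + 2α₂) = 2.27 / 1.0440 = 2.17 mmol/kg

DIC = 2.17 mmol/kg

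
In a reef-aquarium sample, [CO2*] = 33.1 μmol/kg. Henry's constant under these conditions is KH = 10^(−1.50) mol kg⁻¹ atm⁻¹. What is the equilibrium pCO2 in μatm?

KH = 10^(−1.50) = 3.162×10^-2 mol kg⁻¹ atm⁻¹
pCO2 = [CO2*]/KH = 33.1×10^-6 / 3.162×10^-2 = 1.05×10^-3 atm = 1050 μatm

pCO2 = 1050 μatm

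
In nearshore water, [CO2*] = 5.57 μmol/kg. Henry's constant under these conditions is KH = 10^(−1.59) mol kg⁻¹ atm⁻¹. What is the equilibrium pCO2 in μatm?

pCO2 = 217 μatm

KH = 10^(−1.59) = 2.570×10^-2 mol kg⁻¹ atm⁻¹
pCO2 = [CO2*]/KH = 5.57×10^-6 / 2.570×10^-2 = 2.17×10^-4 atm = 217 μatm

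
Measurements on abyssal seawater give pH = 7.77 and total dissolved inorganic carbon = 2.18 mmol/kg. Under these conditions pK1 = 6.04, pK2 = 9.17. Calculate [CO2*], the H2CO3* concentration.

[CO2*] = 0.0384 mmol/kg

α₀ = 1 / (1 + K1/[H⁺] + K1K2/[H⁺]²) = 1 / (1 + 10^+1.73 + 10^+0.33)
   = 1 / (1 + 53.703 + 2.1380) = 1/56.841 = 0.01759
[CO2*] = α₀ × DIC = 0.01759 × 2.18 = 0.0384 mmol/kg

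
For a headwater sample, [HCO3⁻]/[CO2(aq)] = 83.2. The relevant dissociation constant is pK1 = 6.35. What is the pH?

From K1 = [H⁺][HCO3⁻]/[CO2(aq)]:  pH = pK1 + log₁₀([HCO3⁻]/[CO2(aq)])
log₁₀(83.2) = +1.920
pH = 6.35 + (+1.920) = 8.27

pH = 8.27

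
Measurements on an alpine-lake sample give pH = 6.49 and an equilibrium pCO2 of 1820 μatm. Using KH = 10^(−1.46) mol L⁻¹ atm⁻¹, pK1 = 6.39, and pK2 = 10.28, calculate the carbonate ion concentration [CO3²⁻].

[CO3²⁻] = 0.0129 μmol/L

[CO2*] = KH · pCO2 = 10^(−1.46) × 1820×10^-6 = 6.311×10^-5 mol/L
α₀ = 1/(1 + K1/[H⁺] + K1K2/[H⁺]²) = 1/(1 + 10^+0.10 + 10^-3.69) = 0.4426
DIC = [CO2*]/α₀ = 6.311×10^-5 / 0.4426 = 0.1426 mmol/L
[CO3²⁻] = α₂·DIC; α₂ = 9.038×10^-5, so [CO3²⁻] = 9.038×10^-5 × 0.1426 = 1.29×10^-5 mmol/L = 0.0129 μmol/L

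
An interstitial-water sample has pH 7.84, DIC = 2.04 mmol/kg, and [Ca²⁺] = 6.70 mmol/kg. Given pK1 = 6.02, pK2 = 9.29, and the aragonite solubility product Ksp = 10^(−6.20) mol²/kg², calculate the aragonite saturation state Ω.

α₂ = 1 / (1 + [H⁺]/K2 + [H⁺]²/(K1K2)) = 1 / (1 + 10^+1.45 + 10^-0.37)
   = 1 / (1 + 28.184 + 0.42658) = 1/29.610 = 0.03377
[CO3²⁻] = α₂ × DIC = 0.03377 × 2.04 = 0.06889 mmol/kg
Ksp = 10^(−6.20) = 6.310×10^-7
Ω = [Ca²⁺][CO3²⁻]/Ksp = (6.70×10^-3)(6.889×10^-5) / 6.310×10^-7 = 0.732

Ω = 0.732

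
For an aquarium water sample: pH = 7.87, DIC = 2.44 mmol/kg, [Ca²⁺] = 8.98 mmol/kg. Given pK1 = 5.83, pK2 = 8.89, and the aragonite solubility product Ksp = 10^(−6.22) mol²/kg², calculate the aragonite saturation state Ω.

α₂ = 1 / (1 + [H⁺]/K2 + [H⁺]²/(K1K2)) = 1 / (1 + 10^+1.02 + 10^-1.02)
   = 1 / (1 + 10.471 + 0.095499) = 1/11.567 = 0.08645
[CO3²⁻] = α₂ × DIC = 0.08645 × 2.44 = 0.2109 mmol/kg
Ksp = 10^(−6.22) = 6.026×10^-7
Ω = [Ca²⁺][CO3²⁻]/Ksp = (8.98×10^-3)(2.109×10^-4) / 6.026×10^-7 = 3.14

Ω = 3.14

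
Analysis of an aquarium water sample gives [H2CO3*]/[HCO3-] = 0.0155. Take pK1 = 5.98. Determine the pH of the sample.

From K1 = [H⁺][HCO3-]/[H2CO3*]:  pH = pK1 − log₁₀([H2CO3*]/[HCO3-])
log₁₀(0.0155) = -1.810
pH = 5.98 − (-1.810) = 7.79

pH = 7.79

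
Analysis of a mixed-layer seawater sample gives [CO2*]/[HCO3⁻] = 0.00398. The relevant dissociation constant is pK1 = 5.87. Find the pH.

From K1 = [H⁺][HCO3⁻]/[CO2*]:  pH = pK1 − log₁₀([CO2*]/[HCO3⁻])
log₁₀(0.00398) = -2.400
pH = 5.87 − (-2.400) = 8.27

pH = 8.27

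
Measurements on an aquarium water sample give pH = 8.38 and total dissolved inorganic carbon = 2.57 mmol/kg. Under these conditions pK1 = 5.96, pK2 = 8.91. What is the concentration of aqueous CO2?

α₀ = 1 / (1 + K1/[H⁺] + K1K2/[H⁺]²) = 1 / (1 + 10^+2.42 + 10^+1.89)
   = 1 / (1 + 263.03 + 77.625) = 1/341.65 = 0.002927
[CO2*] = α₀ × DIC = 0.002927 × 2.57 = 0.00752 mmol/kg = 7.52 μmol/kg

[CO2*] = 7.52 μmol/kg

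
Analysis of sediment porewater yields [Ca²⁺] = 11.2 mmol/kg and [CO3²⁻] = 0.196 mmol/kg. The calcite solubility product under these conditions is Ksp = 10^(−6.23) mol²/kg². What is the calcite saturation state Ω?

Ksp = 10^(−6.23) = 5.888×10^-7
Ω = [Ca²⁺][CO3²⁻]/Ksp = (11.2×10^-3)(0.196×10^-3) / 5.888×10^-7 = 3.73

Ω = 3.73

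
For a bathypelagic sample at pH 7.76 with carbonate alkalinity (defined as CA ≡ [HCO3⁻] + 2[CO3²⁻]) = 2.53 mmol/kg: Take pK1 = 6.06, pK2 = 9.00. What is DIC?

CA = [HCO3⁻] + 2[CO3²⁻] = (α₁ + 2α₂)·DIC
At pH 7.76: [H⁺]/K1 = 10^-1.70 = 0.019953, K2/[H⁺] = 10^-1.24 = 0.057544
α₁ = 1/(1 + 0.019953 + 0.057544) = 1/1.0775 = 0.9281; α₂ = α₁·K2/[H⁺] = 0.05341
α₁ + 2α₂ = 1.0349
DIC = CA / (α₁ + 2α₂) = 2.53 / 1.0349 = 2.44 mmol/kg

DIC = 2.44 mmol/kg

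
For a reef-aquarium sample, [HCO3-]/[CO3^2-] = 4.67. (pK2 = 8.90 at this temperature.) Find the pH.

From K2 = [H⁺][CO3^2-]/[HCO3-]:  pH = pK2 − log₁₀([HCO3-]/[CO3^2-])
log₁₀(4.67) = +0.669
pH = 8.90 − (+0.669) = 8.23

pH = 8.23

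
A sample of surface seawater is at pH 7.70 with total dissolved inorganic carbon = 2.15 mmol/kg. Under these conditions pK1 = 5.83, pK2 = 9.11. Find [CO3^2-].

α₂ = 1 / (1 + [H⁺]/K2 + [H⁺]²/(K1K2)) = 1 / (1 + 10^+1.41 + 10^-0.46)
   = 1 / (1 + 25.704 + 0.34674) = 1/27.051 = 0.03697
[CO3²⁻] = α₂ × DIC = 0.03697 × 2.15 = 0.0795 mmol/kg

[CO3²⁻] = 0.0795 mmol/kg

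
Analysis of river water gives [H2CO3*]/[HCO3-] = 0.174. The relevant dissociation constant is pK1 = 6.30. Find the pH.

pH = 7.06

From K1 = [H⁺][HCO3-]/[H2CO3*]:  pH = pK1 − log₁₀([H2CO3*]/[HCO3-])
log₁₀(0.174) = -0.759
pH = 6.30 − (-0.759) = 7.06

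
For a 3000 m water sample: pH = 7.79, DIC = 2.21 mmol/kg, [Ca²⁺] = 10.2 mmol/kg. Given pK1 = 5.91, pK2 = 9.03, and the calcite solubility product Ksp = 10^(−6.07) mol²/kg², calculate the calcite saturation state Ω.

α₂ = 1 / (1 + [H⁺]/K2 + [H⁺]²/(K1K2)) = 1 / (1 + 10^+1.24 + 10^-0.64)
   = 1 / (1 + 17.378 + 0.22909) = 1/18.607 = 0.05374
[CO3²⁻] = α₂ × DIC = 0.05374 × 2.21 = 0.1188 mmol/kg
Ksp = 10^(−6.07) = 8.511×10^-7
Ω = [Ca²⁺][CO3²⁻]/Ksp = (10.2×10^-3)(1.188×10^-4) / 8.511×10^-7 = 1.42

Ω = 1.42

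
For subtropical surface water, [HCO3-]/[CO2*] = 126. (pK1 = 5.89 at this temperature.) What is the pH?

From K1 = [H⁺][HCO3-]/[CO2*]:  pH = pK1 + log₁₀([HCO3-]/[CO2*])
log₁₀(126) = +2.100
pH = 5.89 + (+2.100) = 7.99

pH = 7.99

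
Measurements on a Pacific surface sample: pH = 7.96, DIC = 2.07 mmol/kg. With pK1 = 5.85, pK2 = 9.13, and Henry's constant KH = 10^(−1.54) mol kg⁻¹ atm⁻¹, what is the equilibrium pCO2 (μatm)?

pCO2 = 518 μatm

α₀ = 1 / (1 + K1/[H⁺] + K1K2/[H⁺]²) = 1 / (1 + 10^+2.11 + 10^+0.94)
   = 1 / (1 + 128.82 + 8.7096) = 1/138.53 = 0.007218
[CO2*] = α₀ × DIC = 0.007218 × 2.07 = 0.01494 mmol/kg = 14.94 μmol/kg
pCO2 = [CO2*]/KH = 1.494×10^-5 / 2.884×10^-2 = 518 μatm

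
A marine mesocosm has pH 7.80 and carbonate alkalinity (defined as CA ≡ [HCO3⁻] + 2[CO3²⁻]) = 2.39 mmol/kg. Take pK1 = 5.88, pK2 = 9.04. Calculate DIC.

CA = [HCO3⁻] + 2[CO3²⁻] = (α₁ + 2α₂)·DIC
At pH 7.80: [H⁺]/K1 = 10^-1.92 = 0.012023, K2/[H⁺] = 10^-1.24 = 0.057544
α₁ = 1/(1 + 0.012023 + 0.057544) = 1/1.0696 = 0.9350; α₂ = α₁·K2/[H⁺] = 0.05380
α₁ + 2α₂ = 1.0426
DIC = CA / (α₁ + 2α₂) = 2.39 / 1.0426 = 2.29 mmol/kg

DIC = 2.29 mmol/kg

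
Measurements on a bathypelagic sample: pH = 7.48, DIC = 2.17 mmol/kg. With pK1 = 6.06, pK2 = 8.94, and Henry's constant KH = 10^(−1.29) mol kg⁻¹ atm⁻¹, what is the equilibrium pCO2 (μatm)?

pCO2 = 1500 μatm

α₀ = 1 / (1 + K1/[H⁺] + K1K2/[H⁺]²) = 1 / (1 + 10^+1.42 + 10^-0.04)
   = 1 / (1 + 26.303 + 0.91201) = 1/28.215 = 0.03544
[CO2*] = α₀ × DIC = 0.03544 × 2.17 = 0.07691 mmol/kg
pCO2 = [CO2*]/KH = 7.691×10^-5 / 5.129×10^-2 = 1500 μatm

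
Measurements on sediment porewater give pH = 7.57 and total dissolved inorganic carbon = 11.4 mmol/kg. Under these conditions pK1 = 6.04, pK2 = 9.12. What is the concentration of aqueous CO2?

α₀ = 1 / (1 + K1/[H⁺] + K1K2/[H⁺]²) = 1 / (1 + 10^+1.53 + 10^-0.02)
   = 1 / (1 + 33.884 + 0.95499) = 1/35.839 = 0.02790
[CO2*] = α₀ × DIC = 0.02790 × 11.4 = 0.318 mmol/kg

[CO2*] = 0.318 mmol/kg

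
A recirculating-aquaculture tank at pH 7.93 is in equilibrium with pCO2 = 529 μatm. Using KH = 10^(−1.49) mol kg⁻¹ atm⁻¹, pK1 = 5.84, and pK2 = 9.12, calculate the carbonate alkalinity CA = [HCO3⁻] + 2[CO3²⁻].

[CO2*] = KH · pCO2 = 10^(−1.49) × 529×10^-6 = 1.712×10^-5 mol/kg
α₀ = 1/(1 + K1/[H⁺] + K1K2/[H⁺]²) = 1/(1 + 10^+2.09 + 10^+0.90) = 0.007577
DIC = [CO2*]/α₀ = 1.712×10^-5 / 0.007577 = 2.259 mmol/kg
CA = (α₁ + 2α₂)·DIC = (0.9322 + 2×0.06019) × 2.259 = 2.38 mmol/kg

CA = 2.38 mmol/kg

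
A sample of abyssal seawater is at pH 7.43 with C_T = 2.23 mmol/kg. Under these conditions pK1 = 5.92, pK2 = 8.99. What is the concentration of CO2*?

[CO2*] = 0.0651 mmol/kg

α₀ = 1 / (1 + K1/[H⁺] + K1K2/[H⁺]²) = 1 / (1 + 10^+1.51 + 10^-0.05)
   = 1 / (1 + 32.359 + 0.89125) = 1/34.251 = 0.02920
[CO2*] = α₀ × DIC = 0.02920 × 2.23 = 0.0651 mmol/kg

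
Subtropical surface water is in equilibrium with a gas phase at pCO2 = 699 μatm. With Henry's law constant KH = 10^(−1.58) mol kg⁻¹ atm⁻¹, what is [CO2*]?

[CO2*] = 18.4 μmol/kg

KH = 10^(−1.58) = 2.630×10^-2 mol kg⁻¹ atm⁻¹
[CO2*] = KH · pCO2 = 2.630×10^-2 × 699×10^-6 atm = 1.84×10^-5 mol/kg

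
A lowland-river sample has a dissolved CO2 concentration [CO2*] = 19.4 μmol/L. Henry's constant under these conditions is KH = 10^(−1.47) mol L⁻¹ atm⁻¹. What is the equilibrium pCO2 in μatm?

pCO2 = 573 μatm

KH = 10^(−1.47) = 3.388×10^-2 mol L⁻¹ atm⁻¹
pCO2 = [CO2*]/KH = 19.4×10^-6 / 3.388×10^-2 = 5.73×10^-4 atm = 573 μatm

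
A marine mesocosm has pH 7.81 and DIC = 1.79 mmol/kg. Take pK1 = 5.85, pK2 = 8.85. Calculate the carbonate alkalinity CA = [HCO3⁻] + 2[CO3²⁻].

CA = 1.92 mmol/kg

CA = [HCO3⁻] + 2[CO3²⁻] = (α₁ + 2α₂)·DIC
At pH 7.81: [H⁺]/K1 = 10^-1.96 = 0.010965, K2/[H⁺] = 10^-1.04 = 0.091201
α₁ = 1/(1 + 0.010965 + 0.091201) = 1/1.1022 = 0.9073; α₂ = α₁·K2/[H⁺] = 0.08275
α₁ + 2α₂ = 1.0728
CA = 1.0728 × 1.79 = 1.92 mmol/kg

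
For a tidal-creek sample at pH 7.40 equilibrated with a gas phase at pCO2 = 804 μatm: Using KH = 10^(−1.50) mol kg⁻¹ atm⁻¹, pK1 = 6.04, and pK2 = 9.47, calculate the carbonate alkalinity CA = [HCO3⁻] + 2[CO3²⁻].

CA = 0.592 mmol/kg

[CO2*] = KH · pCO2 = 10^(−1.50) × 804×10^-6 = 2.542×10^-5 mol/kg
α₀ = 1/(1 + K1/[H⁺] + K1K2/[H⁺]²) = 1/(1 + 10^+1.36 + 10^-0.71) = 0.04149
DIC = [CO2*]/α₀ = 2.542×10^-5 / 0.04149 = 0.6128 mmol/kg
CA = (α₁ + 2α₂)·DIC = (0.9504 + 2×0.008089) × 0.6128 = 0.592 mmol/kg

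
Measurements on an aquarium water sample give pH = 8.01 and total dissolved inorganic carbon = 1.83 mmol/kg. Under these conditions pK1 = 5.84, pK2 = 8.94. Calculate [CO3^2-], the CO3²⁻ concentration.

α₂ = 1 / (1 + [H⁺]/K2 + [H⁺]²/(K1K2)) = 1 / (1 + 10^+0.93 + 10^-1.24)
   = 1 / (1 + 8.5114 + 0.057544) = 1/9.5689 = 0.1045
[CO3²⁻] = α₂ × DIC = 0.1045 × 1.83 = 0.191 mmol/kg

[CO3²⁻] = 0.191 mmol/kg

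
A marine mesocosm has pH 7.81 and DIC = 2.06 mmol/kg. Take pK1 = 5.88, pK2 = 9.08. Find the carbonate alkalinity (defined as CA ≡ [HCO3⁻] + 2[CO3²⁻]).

CA = [HCO3⁻] + 2[CO3²⁻] = (α₁ + 2α₂)·DIC
At pH 7.81: [H⁺]/K1 = 10^-1.93 = 0.011749, K2/[H⁺] = 10^-1.27 = 0.053703
α₁ = 1/(1 + 0.011749 + 0.053703) = 1/1.0655 = 0.9386; α₂ = α₁·K2/[H⁺] = 0.05040
α₁ + 2α₂ = 1.0394
CA = 1.0394 × 2.06 = 2.14 mmol/kg

CA = 2.14 mmol/kg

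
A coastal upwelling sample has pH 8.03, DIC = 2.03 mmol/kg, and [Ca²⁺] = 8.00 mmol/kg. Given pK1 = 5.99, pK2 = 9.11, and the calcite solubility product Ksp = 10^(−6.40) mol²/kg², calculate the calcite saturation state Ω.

Ω = 3.11

α₂ = 1 / (1 + [H⁺]/K2 + [H⁺]²/(K1K2)) = 1 / (1 + 10^+1.08 + 10^-0.96)
   = 1 / (1 + 12.023 + 0.10965) = 1/13.132 = 0.07615
[CO3²⁻] = α₂ × DIC = 0.07615 × 2.03 = 0.1546 mmol/kg
Ksp = 10^(−6.40) = 3.981×10^-7
Ω = [Ca²⁺][CO3²⁻]/Ksp = (8.00×10^-3)(1.546×10^-4) / 3.981×10^-7 = 3.11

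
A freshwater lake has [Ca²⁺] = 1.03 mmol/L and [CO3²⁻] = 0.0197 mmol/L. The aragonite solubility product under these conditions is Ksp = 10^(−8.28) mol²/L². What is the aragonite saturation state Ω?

Ω = 3.87

Ksp = 10^(−8.28) = 5.248×10^-9
Ω = [Ca²⁺][CO3²⁻]/Ksp = (1.03×10^-3)(0.0197×10^-3) / 5.248×10^-9 = 3.87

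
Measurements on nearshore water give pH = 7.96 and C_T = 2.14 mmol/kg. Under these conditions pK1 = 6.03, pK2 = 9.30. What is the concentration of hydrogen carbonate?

[HCO3⁻] = 2.02 mmol/kg

α₁ = 1 / (1 + [H⁺]/K1 + K2/[H⁺]) = 1 / (1 + 10^-1.93 + 10^-1.34)
   = 1 / (1 + 0.011749 + 0.045709) = 1/1.0575 = 0.9457
[HCO3⁻] = α₁ × DIC = 0.9457 × 2.14 = 2.02 mmol/kg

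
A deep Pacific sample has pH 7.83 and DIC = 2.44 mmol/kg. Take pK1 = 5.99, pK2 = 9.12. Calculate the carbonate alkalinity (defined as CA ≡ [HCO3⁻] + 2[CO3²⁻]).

CA = 2.52 mmol/kg

CA = [HCO3⁻] + 2[CO3²⁻] = (α₁ + 2α₂)·DIC
At pH 7.83: [H⁺]/K1 = 10^-1.84 = 0.014454, K2/[H⁺] = 10^-1.29 = 0.051286
α₁ = 1/(1 + 0.014454 + 0.051286) = 1/1.0657 = 0.9383; α₂ = α₁·K2/[H⁺] = 0.04812
α₁ + 2α₂ = 1.0346
CA = 1.0346 × 2.44 = 2.52 mmol/kg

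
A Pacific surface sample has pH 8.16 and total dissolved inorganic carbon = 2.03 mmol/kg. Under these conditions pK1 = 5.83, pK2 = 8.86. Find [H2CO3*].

α₀ = 1 / (1 + K1/[H⁺] + K1K2/[H⁺]²) = 1 / (1 + 10^+2.33 + 10^+1.63)
   = 1 / (1 + 213.80 + 42.658) = 1/257.45 = 0.003884
[CO2*] = α₀ × DIC = 0.003884 × 2.03 = 0.00788 mmol/kg = 7.88 μmol/kg

[CO2*] = 7.88 μmol/kg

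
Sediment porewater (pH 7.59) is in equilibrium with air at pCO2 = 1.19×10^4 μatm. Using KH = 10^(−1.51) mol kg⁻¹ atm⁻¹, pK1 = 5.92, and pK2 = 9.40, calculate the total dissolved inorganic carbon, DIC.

DIC = 17.8 mmol/kg

[CO2*] = KH · pCO2 = 10^(−1.51) × 1.19×10^4×10^-6 = 3.677×10^-4 mol/kg
α₀ = 1/(1 + K1/[H⁺] + K1K2/[H⁺]²) = 1/(1 + 10^+1.67 + 10^-0.14) = 0.02062
DIC = [CO2*]/α₀ = 3.677×10^-4 / 0.02062 = 17.8 mmol/kg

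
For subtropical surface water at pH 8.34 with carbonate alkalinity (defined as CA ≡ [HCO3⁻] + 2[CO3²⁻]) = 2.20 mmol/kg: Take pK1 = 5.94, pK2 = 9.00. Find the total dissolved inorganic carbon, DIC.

DIC = 1.87 mmol/kg

CA = [HCO3⁻] + 2[CO3²⁻] = (α₁ + 2α₂)·DIC
At pH 8.34: [H⁺]/K1 = 10^-2.40 = 0.0039811, K2/[H⁺] = 10^-0.66 = 0.21878
α₁ = 1/(1 + 0.0039811 + 0.21878) = 1/1.2228 = 0.8178; α₂ = α₁·K2/[H⁺] = 0.1789
α₁ + 2α₂ = 1.1757
DIC = CA / (α₁ + 2α₂) = 2.20 / 1.1757 = 1.87 mmol/kg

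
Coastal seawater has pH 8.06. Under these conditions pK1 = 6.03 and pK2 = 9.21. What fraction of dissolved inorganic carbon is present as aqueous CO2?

α₀ = 1 / (1 + K1/[H⁺] + K1K2/[H⁺]²) = 1 / (1 + 10^+2.03 + 10^+0.88)
   = 1 / (1 + 107.15 + 7.5858) = 1/115.74 = 0.008640

α₀ = 0.00864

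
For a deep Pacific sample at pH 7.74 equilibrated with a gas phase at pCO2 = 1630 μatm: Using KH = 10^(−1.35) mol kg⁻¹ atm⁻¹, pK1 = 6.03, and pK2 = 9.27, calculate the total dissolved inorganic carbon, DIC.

DIC = 3.92 mmol/kg

[CO2*] = KH · pCO2 = 10^(−1.35) × 1630×10^-6 = 7.281×10^-5 mol/kg
α₀ = 1/(1 + K1/[H⁺] + K1K2/[H⁺]²) = 1/(1 + 10^+1.71 + 10^+0.18) = 0.01859
DIC = [CO2*]/α₀ = 7.281×10^-5 / 0.01859 = 3.92 mmol/kg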